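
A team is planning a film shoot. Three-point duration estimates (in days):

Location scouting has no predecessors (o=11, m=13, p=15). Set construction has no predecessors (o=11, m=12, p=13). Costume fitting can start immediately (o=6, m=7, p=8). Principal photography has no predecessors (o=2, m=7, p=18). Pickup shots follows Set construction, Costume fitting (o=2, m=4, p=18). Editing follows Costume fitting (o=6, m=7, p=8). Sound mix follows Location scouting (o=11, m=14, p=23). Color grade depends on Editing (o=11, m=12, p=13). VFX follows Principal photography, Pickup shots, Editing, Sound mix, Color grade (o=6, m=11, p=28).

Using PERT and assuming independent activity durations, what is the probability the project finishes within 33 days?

0.029

te_Location scouting = (11 + 4·13 + 15)/6 = 78/6 = 13; σ²_Location scouting = ((15−11)/6)² = 0.444
te_Set construction = (11 + 4·12 + 13)/6 = 72/6 = 12; σ²_Set construction = ((13−11)/6)² = 0.111
te_Costume fitting = (6 + 4·7 + 8)/6 = 42/6 = 7; σ²_Costume fitting = ((8−6)/6)² = 0.111
te_Principal photography = (2 + 4·7 + 18)/6 = 48/6 = 8; σ²_Principal photography = ((18−2)/6)² = 7.111
te_Pickup shots = (2 + 4·4 + 18)/6 = 36/6 = 6; σ²_Pickup shots = ((18−2)/6)² = 7.111
te_Editing = (6 + 4·7 + 8)/6 = 42/6 = 7; σ²_Editing = ((8−6)/6)² = 0.111
te_Sound mix = (11 + 4·14 + 23)/6 = 90/6 = 15; σ²_Sound mix = ((23−11)/6)² = 4.000
te_Color grade = (11 + 4·12 + 13)/6 = 72/6 = 12; σ²_Color grade = ((13−11)/6)² = 0.111
te_VFX = (6 + 4·11 + 28)/6 = 78/6 = 13; σ²_VFX = ((28−6)/6)² = 13.444

Forward pass:
ES_Location scouting = 0; EF_Location scouting = 13
ES_Set construction = 0; EF_Set construction = 12
ES_Costume fitting = 0; EF_Costume fitting = 7
ES_Principal photography = 0; EF_Principal photography = 8
ES_Pickup shots = max(EF_Set construction=12, EF_Costume fitting=7) = 12; EF_Pickup shots = 12+6 = 18
ES_Editing = 7; EF_Editing = 7+7 = 14
ES_Sound mix = 13; EF_Sound mix = 13+15 = 28
ES_Color grade = 14; EF_Color grade = 14+12 = 26
ES_VFX = max(EF_Principal photography=8, EF_Pickup shots=18, EF_Editing=14, EF_Sound mix=28, EF_Color grade=26) = 28; EF_VFX = 28+13 = 41
Expected project duration μ = 41 days. Critical path: Location scouting → Sound mix → VFX.

Variance along critical path = 0.444 + 4.000 + 13.444 = 17.889; σ = √17.889 = 4.230 days.
Z = (33 − 41) / 4.230 = -1.891
P(T ≤ 33) = Φ(-1.891) ≈ 0.029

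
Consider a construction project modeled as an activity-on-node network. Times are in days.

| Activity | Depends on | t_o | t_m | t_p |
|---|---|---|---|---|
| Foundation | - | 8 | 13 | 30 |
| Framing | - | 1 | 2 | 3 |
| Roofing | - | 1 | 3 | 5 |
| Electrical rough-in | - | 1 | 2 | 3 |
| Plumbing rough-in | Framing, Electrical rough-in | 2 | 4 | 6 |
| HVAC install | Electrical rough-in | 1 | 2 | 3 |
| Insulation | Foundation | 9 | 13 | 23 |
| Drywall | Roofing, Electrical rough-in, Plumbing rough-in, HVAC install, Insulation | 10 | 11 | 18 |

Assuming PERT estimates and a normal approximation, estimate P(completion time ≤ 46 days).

0.864

te_Foundation = (8 + 4·13 + 30)/6 = 90/6 = 15; σ²_Foundation = ((30−8)/6)² = 13.444
te_Framing = (1 + 4·2 + 3)/6 = 12/6 = 2; σ²_Framing = ((3−1)/6)² = 0.111
te_Roofing = (1 + 4·3 + 5)/6 = 18/6 = 3; σ²_Roofing = ((5−1)/6)² = 0.444
te_Electrical rough-in = (1 + 4·2 + 3)/6 = 12/6 = 2; σ²_Electrical rough-in = ((3−1)/6)² = 0.111
te_Plumbing rough-in = (2 + 4·4 + 6)/6 = 24/6 = 4; σ²_Plumbing rough-in = ((6−2)/6)² = 0.444
te_HVAC install = (1 + 4·2 + 3)/6 = 12/6 = 2; σ²_HVAC install = ((3−1)/6)² = 0.111
te_Insulation = (9 + 4·13 + 23)/6 = 84/6 = 14; σ²_Insulation = ((23−9)/6)² = 5.444
te_Drywall = (10 + 4·11 + 18)/6 = 72/6 = 12; σ²_Drywall = ((18−10)/6)² = 1.778

Forward pass:
ES_Foundation = 0; EF_Foundation = 15
ES_Framing = 0; EF_Framing = 2
ES_Roofing = 0; EF_Roofing = 3
ES_Electrical rough-in = 0; EF_Electrical rough-in = 2
ES_Plumbing rough-in = max(EF_Framing=2, EF_Electrical rough-in=2) = 2; EF_Plumbing rough-in = 2+4 = 6
ES_HVAC install = 2; EF_HVAC install = 2+2 = 4
ES_Insulation = 15; EF_Insulation = 15+14 = 29
ES_Drywall = max(EF_Roofing=3, EF_Electrical rough-in=2, EF_Plumbing rough-in=6, EF_HVAC install=4, EF_Insulation=29) = 29; EF_Drywall = 29+12 = 41
Expected project duration μ = 41 days. Critical path: Foundation → Insulation → Drywall.

Variance along critical path = 13.444 + 5.444 + 1.778 = 20.667; σ = √20.667 = 4.546 days.
Z = (46 − 41) / 4.546 = 1.100
P(T ≤ 46) = Φ(1.100) ≈ 0.864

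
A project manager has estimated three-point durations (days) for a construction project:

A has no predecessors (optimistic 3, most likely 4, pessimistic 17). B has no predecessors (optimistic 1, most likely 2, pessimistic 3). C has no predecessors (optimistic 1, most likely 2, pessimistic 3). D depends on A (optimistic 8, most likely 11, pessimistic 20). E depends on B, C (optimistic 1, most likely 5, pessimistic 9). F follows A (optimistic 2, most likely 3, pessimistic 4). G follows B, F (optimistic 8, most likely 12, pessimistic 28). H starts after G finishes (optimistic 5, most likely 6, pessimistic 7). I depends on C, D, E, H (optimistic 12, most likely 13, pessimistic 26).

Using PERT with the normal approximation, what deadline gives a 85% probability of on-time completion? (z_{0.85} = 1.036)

48.9 days

te_A = (3 + 4·4 + 17)/6 = 36/6 = 6; σ²_A = ((17−3)/6)² = 5.444
te_B = (1 + 4·2 + 3)/6 = 12/6 = 2; σ²_B = ((3−1)/6)² = 0.111
te_C = (1 + 4·2 + 3)/6 = 12/6 = 2; σ²_C = ((3−1)/6)² = 0.111
te_D = (8 + 4·11 + 20)/6 = 72/6 = 12; σ²_D = ((20−8)/6)² = 4.000
te_E = (1 + 4·5 + 9)/6 = 30/6 = 5; σ²_E = ((9−1)/6)² = 1.778
te_F = (2 + 4·3 + 4)/6 = 18/6 = 3; σ²_F = ((4−2)/6)² = 0.111
te_G = (8 + 4·12 + 28)/6 = 84/6 = 14; σ²_G = ((28−8)/6)² = 11.111
te_H = (5 + 4·6 + 7)/6 = 36/6 = 6; σ²_H = ((7−5)/6)² = 0.111
te_I = (12 + 4·13 + 26)/6 = 90/6 = 15; σ²_I = ((26−12)/6)² = 5.444

Forward pass:
ES_A = 0; EF_A = 6
ES_B = 0; EF_B = 2
ES_C = 0; EF_C = 2
ES_D = 6; EF_D = 6+12 = 18
ES_E = max(EF_B=2, EF_C=2) = 2; EF_E = 2+5 = 7
ES_F = 6; EF_F = 6+3 = 9
ES_G = max(EF_B=2, EF_F=9) = 9; EF_G = 9+14 = 23
ES_H = 23; EF_H = 23+6 = 29
ES_I = max(EF_C=2, EF_D=18, EF_E=7, EF_H=29) = 29; EF_I = 29+15 = 44
Expected project duration μ = 44 days. Critical path: A → F → G → H → I.

Variance along critical path = 5.444 + 0.111 + 11.111 + 0.111 + 5.444 = 22.222; σ = 4.714 days.
D = μ + z·σ = 44 + 1.036·4.714 = 48.9 days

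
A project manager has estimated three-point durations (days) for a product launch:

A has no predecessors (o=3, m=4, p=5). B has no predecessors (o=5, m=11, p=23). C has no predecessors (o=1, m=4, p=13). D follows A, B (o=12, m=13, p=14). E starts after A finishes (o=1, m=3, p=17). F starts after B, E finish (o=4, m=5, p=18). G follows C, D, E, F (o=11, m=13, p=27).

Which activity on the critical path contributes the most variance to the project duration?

B

te_A = (3 + 4·4 + 5)/6 = 24/6 = 4; σ²_A = ((5−3)/6)² = 0.111
te_B = (5 + 4·11 + 23)/6 = 72/6 = 12; σ²_B = ((23−5)/6)² = 9.000
te_C = (1 + 4·4 + 13)/6 = 30/6 = 5; σ²_C = ((13−1)/6)² = 4.000
te_D = (12 + 4·13 + 14)/6 = 78/6 = 13; σ²_D = ((14−12)/6)² = 0.111
te_E = (1 + 4·3 + 17)/6 = 30/6 = 5; σ²_E = ((17−1)/6)² = 7.111
te_F = (4 + 4·5 + 18)/6 = 42/6 = 7; σ²_F = ((18−4)/6)² = 5.444
te_G = (11 + 4·13 + 27)/6 = 90/6 = 15; σ²_G = ((27−11)/6)² = 7.111

Forward pass:
ES_A = 0; EF_A = 4
ES_B = 0; EF_B = 12
ES_C = 0; EF_C = 5
ES_D = max(EF_A=4, EF_B=12) = 12; EF_D = 12+13 = 25
ES_E = 4; EF_E = 4+5 = 9
ES_F = max(EF_B=12, EF_E=9) = 12; EF_F = 12+7 = 19
ES_G = max(EF_C=5, EF_D=25, EF_E=9, EF_F=19) = 25; EF_G = 25+15 = 40
Expected project duration μ = 40 days. Critical path: B → D → G.

Variances on critical path: σ²_B=9.000, σ²_D=0.111, σ²_G=7.111.
Largest is σ²_B = 9.000.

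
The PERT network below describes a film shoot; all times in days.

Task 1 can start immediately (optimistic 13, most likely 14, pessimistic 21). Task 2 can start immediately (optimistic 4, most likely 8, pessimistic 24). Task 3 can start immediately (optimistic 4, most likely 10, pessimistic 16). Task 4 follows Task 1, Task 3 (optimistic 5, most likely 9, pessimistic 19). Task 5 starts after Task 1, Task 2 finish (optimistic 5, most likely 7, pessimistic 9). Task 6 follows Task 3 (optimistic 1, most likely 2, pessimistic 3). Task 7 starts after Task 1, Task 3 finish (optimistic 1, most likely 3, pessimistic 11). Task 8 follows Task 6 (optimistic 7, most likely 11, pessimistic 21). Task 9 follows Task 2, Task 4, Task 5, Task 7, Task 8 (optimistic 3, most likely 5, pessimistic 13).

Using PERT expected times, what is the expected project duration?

te_Task 1 = (13 + 4·14 + 21)/6 = 90/6 = 15
te_Task 2 = (4 + 4·8 + 24)/6 = 60/6 = 10
te_Task 3 = (4 + 4·10 + 16)/6 = 60/6 = 10
te_Task 4 = (5 + 4·9 + 19)/6 = 60/6 = 10
te_Task 5 = (5 + 4·7 + 9)/6 = 42/6 = 7
te_Task 6 = (1 + 4·2 + 3)/6 = 12/6 = 2
te_Task 7 = (1 + 4·3 + 11)/6 = 24/6 = 4
te_Task 8 = (7 + 4·11 + 21)/6 = 72/6 = 12
te_Task 9 = (3 + 4·5 + 13)/6 = 36/6 = 6

Forward pass:
ES_Task 1 = 0; EF_Task 1 = 15
ES_Task 2 = 0; EF_Task 2 = 10
ES_Task 3 = 0; EF_Task 3 = 10
ES_Task 4 = max(EF_Task 1=15, EF_Task 3=10) = 15; EF_Task 4 = 15+10 = 25
ES_Task 5 = max(EF_Task 1=15, EF_Task 2=10) = 15; EF_Task 5 = 15+7 = 22
ES_Task 6 = 10; EF_Task 6 = 10+2 = 12
ES_Task 7 = max(EF_Task 1=15, EF_Task 3=10) = 15; EF_Task 7 = 15+4 = 19
ES_Task 8 = 12; EF_Task 8 = 12+12 = 24
ES_Task 9 = max(EF_Task 2=10, EF_Task 4=25, EF_Task 5=22, EF_Task 7=19, EF_Task 8=24) = 25; EF_Task 9 = 25+6 = 31
Expected project duration μ = 31 days. Critical path: Task 1 → Task 4 → Task 9.

31 days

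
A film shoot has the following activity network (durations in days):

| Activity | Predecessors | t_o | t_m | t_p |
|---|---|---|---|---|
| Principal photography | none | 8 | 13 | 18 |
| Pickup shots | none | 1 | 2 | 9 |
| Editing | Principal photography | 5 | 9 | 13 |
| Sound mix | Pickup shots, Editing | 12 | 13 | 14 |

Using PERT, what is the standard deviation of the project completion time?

2.16 days

te_Principal photography = (8 + 4·13 + 18)/6 = 78/6 = 13; σ²_Principal photography = ((18−8)/6)² = 2.778
te_Pickup shots = (1 + 4·2 + 9)/6 = 18/6 = 3; σ²_Pickup shots = ((9−1)/6)² = 1.778
te_Editing = (5 + 4·9 + 13)/6 = 54/6 = 9; σ²_Editing = ((13−5)/6)² = 1.778
te_Sound mix = (12 + 4·13 + 14)/6 = 78/6 = 13; σ²_Sound mix = ((14−12)/6)² = 0.111

Forward pass:
ES_Principal photography = 0; EF_Principal photography = 13
ES_Pickup shots = 0; EF_Pickup shots = 3
ES_Editing = 13; EF_Editing = 13+9 = 22
ES_Sound mix = max(EF_Pickup shots=3, EF_Editing=22) = 22; EF_Sound mix = 22+13 = 35
Expected project duration μ = 35 days. Critical path: Principal photography → Editing → Sound mix.

Variance along critical path = 2.778 + 1.778 + 0.111 = 4.667
σ = √4.667 = 2.160 days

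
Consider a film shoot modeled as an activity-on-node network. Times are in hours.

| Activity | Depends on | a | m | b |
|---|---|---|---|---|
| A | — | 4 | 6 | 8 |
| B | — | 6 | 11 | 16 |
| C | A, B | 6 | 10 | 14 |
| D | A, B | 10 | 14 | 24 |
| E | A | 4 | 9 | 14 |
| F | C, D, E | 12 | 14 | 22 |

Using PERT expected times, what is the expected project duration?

te_A = (4 + 4·6 + 8)/6 = 36/6 = 6
te_B = (6 + 4·11 + 16)/6 = 66/6 = 11
te_C = (6 + 4·10 + 14)/6 = 60/6 = 10
te_D = (10 + 4·14 + 24)/6 = 90/6 = 15
te_E = (4 + 4·9 + 14)/6 = 54/6 = 9
te_F = (12 + 4·14 + 22)/6 = 90/6 = 15

Forward pass:
ES_A = 0; EF_A = 6
ES_B = 0; EF_B = 11
ES_C = max(EF_A=6, EF_B=11) = 11; EF_C = 11+10 = 21
ES_D = max(EF_A=6, EF_B=11) = 11; EF_D = 11+15 = 26
ES_E = 6; EF_E = 6+9 = 15
ES_F = max(EF_C=21, EF_D=26, EF_E=15) = 26; EF_F = 26+15 = 41
Expected project duration μ = 41 hours. Critical path: B → D → F.

41 hours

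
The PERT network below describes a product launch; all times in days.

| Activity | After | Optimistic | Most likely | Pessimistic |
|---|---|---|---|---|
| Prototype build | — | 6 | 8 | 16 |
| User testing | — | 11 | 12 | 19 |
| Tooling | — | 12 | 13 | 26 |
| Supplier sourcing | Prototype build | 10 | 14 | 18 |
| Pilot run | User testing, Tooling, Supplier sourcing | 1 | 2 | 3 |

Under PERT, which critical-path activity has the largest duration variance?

Prototype build

te_Prototype build = (6 + 4·8 + 16)/6 = 54/6 = 9; σ²_Prototype build = ((16−6)/6)² = 2.778
te_User testing = (11 + 4·12 + 19)/6 = 78/6 = 13; σ²_User testing = ((19−11)/6)² = 1.778
te_Tooling = (12 + 4·13 + 26)/6 = 90/6 = 15; σ²_Tooling = ((26−12)/6)² = 5.444
te_Supplier sourcing = (10 + 4·14 + 18)/6 = 84/6 = 14; σ²_Supplier sourcing = ((18−10)/6)² = 1.778
te_Pilot run = (1 + 4·2 + 3)/6 = 12/6 = 2; σ²_Pilot run = ((3−1)/6)² = 0.111

Forward pass:
ES_Prototype build = 0; EF_Prototype build = 9
ES_User testing = 0; EF_User testing = 13
ES_Tooling = 0; EF_Tooling = 15
ES_Supplier sourcing = 9; EF_Supplier sourcing = 9+14 = 23
ES_Pilot run = max(EF_User testing=13, EF_Tooling=15, EF_Supplier sourcing=23) = 23; EF_Pilot run = 23+2 = 25
Expected project duration μ = 25 days. Critical path: Prototype build → Supplier sourcing → Pilot run.

Variances on critical path: σ²_Prototype build=2.778, σ²_Supplier sourcing=1.778, σ²_Pilot run=0.111.
Largest is σ²_Prototype build = 2.778.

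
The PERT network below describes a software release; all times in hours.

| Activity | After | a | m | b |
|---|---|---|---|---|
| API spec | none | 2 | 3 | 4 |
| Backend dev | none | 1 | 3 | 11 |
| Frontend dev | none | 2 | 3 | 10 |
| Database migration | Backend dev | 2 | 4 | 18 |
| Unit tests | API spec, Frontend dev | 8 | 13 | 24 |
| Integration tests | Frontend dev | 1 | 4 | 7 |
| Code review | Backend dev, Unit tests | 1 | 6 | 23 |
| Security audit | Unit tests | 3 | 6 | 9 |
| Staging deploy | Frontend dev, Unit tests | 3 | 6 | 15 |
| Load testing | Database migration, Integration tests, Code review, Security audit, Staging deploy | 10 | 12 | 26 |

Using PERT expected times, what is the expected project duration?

40 hours

te_API spec = (2 + 4·3 + 4)/6 = 18/6 = 3
te_Backend dev = (1 + 4·3 + 11)/6 = 24/6 = 4
te_Frontend dev = (2 + 4·3 + 10)/6 = 24/6 = 4
te_Database migration = (2 + 4·4 + 18)/6 = 36/6 = 6
te_Unit tests = (8 + 4·13 + 24)/6 = 84/6 = 14
te_Integration tests = (1 + 4·4 + 7)/6 = 24/6 = 4
te_Code review = (1 + 4·6 + 23)/6 = 48/6 = 8
te_Security audit = (3 + 4·6 + 9)/6 = 36/6 = 6
te_Staging deploy = (3 + 4·6 + 15)/6 = 42/6 = 7
te_Load testing = (10 + 4·12 + 26)/6 = 84/6 = 14

Forward pass:
ES_API spec = 0; EF_API spec = 3
ES_Backend dev = 0; EF_Backend dev = 4
ES_Frontend dev = 0; EF_Frontend dev = 4
ES_Database migration = 4; EF_Database migration = 4+6 = 10
ES_Unit tests = max(EF_API spec=3, EF_Frontend dev=4) = 4; EF_Unit tests = 4+14 = 18
ES_Integration tests = 4; EF_Integration tests = 4+4 = 8
ES_Code review = max(EF_Backend dev=4, EF_Unit tests=18) = 18; EF_Code review = 18+8 = 26
ES_Security audit = 18; EF_Security audit = 18+6 = 24
ES_Staging deploy = max(EF_Frontend dev=4, EF_Unit tests=18) = 18; EF_Staging deploy = 18+7 = 25
ES_Load testing = max(EF_Database migration=10, EF_Integration tests=8, EF_Code review=26, EF_Security audit=24, EF_Staging deploy=25) = 26; EF_Load testing = 26+14 = 40
Expected project duration μ = 40 hours. Critical path: Frontend dev → Unit tests → Code review → Load testing.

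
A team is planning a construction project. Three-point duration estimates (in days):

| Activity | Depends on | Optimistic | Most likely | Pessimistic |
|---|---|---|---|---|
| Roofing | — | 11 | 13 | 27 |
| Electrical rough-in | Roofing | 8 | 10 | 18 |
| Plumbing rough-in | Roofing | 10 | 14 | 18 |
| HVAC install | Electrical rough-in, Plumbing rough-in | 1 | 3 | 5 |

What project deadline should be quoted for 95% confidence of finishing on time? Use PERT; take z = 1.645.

37.0 days

te_Roofing = (11 + 4·13 + 27)/6 = 90/6 = 15; σ²_Roofing = ((27−11)/6)² = 7.111
te_Electrical rough-in = (8 + 4·10 + 18)/6 = 66/6 = 11; σ²_Electrical rough-in = ((18−8)/6)² = 2.778
te_Plumbing rough-in = (10 + 4·14 + 18)/6 = 84/6 = 14; σ²_Plumbing rough-in = ((18−10)/6)² = 1.778
te_HVAC install = (1 + 4·3 + 5)/6 = 18/6 = 3; σ²_HVAC install = ((5−1)/6)² = 0.444

Forward pass:
ES_Roofing = 0; EF_Roofing = 15
ES_Electrical rough-in = 15; EF_Electrical rough-in = 15+11 = 26
ES_Plumbing rough-in = 15; EF_Plumbing rough-in = 15+14 = 29
ES_HVAC install = max(EF_Electrical rough-in=26, EF_Plumbing rough-in=29) = 29; EF_HVAC install = 29+3 = 32
Expected project duration μ = 32 days. Critical path: Roofing → Plumbing rough-in → HVAC install.

Variance along critical path = 7.111 + 1.778 + 0.444 = 9.333; σ = 3.055 days.
D = μ + z·σ = 32 + 1.645·3.055 = 37.0 days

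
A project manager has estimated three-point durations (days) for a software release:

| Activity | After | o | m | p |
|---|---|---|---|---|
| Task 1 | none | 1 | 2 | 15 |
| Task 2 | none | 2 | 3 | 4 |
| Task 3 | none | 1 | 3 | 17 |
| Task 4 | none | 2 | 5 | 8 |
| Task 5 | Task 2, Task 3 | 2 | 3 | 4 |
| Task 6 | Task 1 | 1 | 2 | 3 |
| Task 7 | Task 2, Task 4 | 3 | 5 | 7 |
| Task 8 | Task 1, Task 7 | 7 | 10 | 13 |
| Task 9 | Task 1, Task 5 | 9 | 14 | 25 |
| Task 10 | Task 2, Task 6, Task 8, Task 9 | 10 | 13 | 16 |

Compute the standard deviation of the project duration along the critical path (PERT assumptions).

te_Task 1 = (1 + 4·2 + 15)/6 = 24/6 = 4; σ²_Task 1 = ((15−1)/6)² = 5.444
te_Task 2 = (2 + 4·3 + 4)/6 = 18/6 = 3; σ²_Task 2 = ((4−2)/6)² = 0.111
te_Task 3 = (1 + 4·3 + 17)/6 = 30/6 = 5; σ²_Task 3 = ((17−1)/6)² = 7.111
te_Task 4 = (2 + 4·5 + 8)/6 = 30/6 = 5; σ²_Task 4 = ((8−2)/6)² = 1.000
te_Task 5 = (2 + 4·3 + 4)/6 = 18/6 = 3; σ²_Task 5 = ((4−2)/6)² = 0.111
te_Task 6 = (1 + 4·2 + 3)/6 = 12/6 = 2; σ²_Task 6 = ((3−1)/6)² = 0.111
te_Task 7 = (3 + 4·5 + 7)/6 = 30/6 = 5; σ²_Task 7 = ((7−3)/6)² = 0.444
te_Task 8 = (7 + 4·10 + 13)/6 = 60/6 = 10; σ²_Task 8 = ((13−7)/6)² = 1.000
te_Task 9 = (9 + 4·14 + 25)/6 = 90/6 = 15; σ²_Task 9 = ((25−9)/6)² = 7.111
te_Task 10 = (10 + 4·13 + 16)/6 = 78/6 = 13; σ²_Task 10 = ((16−10)/6)² = 1.000

Forward pass:
ES_Task 1 = 0; EF_Task 1 = 4
ES_Task 2 = 0; EF_Task 2 = 3
ES_Task 3 = 0; EF_Task 3 = 5
ES_Task 4 = 0; EF_Task 4 = 5
ES_Task 5 = max(EF_Task 2=3, EF_Task 3=5) = 5; EF_Task 5 = 5+3 = 8
ES_Task 6 = 4; EF_Task 6 = 4+2 = 6
ES_Task 7 = max(EF_Task 2=3, EF_Task 4=5) = 5; EF_Task 7 = 5+5 = 10
ES_Task 8 = max(EF_Task 1=4, EF_Task 7=10) = 10; EF_Task 8 = 10+10 = 20
ES_Task 9 = max(EF_Task 1=4, EF_Task 5=8) = 8; EF_Task 9 = 8+15 = 23
ES_Task 10 = max(EF_Task 2=3, EF_Task 6=6, EF_Task 8=20, EF_Task 9=23) = 23; EF_Task 10 = 23+13 = 36
Expected project duration μ = 36 days. Critical path: Task 3 → Task 5 → Task 9 → Task 10.

Variance along critical path = 7.111 + 0.111 + 7.111 + 1.000 = 15.333
σ = √15.333 = 3.916 days

3.92 days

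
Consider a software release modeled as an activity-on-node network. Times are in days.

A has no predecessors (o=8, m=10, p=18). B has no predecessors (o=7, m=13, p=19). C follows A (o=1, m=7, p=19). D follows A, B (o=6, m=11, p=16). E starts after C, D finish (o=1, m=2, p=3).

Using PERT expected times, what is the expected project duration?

te_A = (8 + 4·10 + 18)/6 = 66/6 = 11
te_B = (7 + 4·13 + 19)/6 = 78/6 = 13
te_C = (1 + 4·7 + 19)/6 = 48/6 = 8
te_D = (6 + 4·11 + 16)/6 = 66/6 = 11
te_E = (1 + 4·2 + 3)/6 = 12/6 = 2

Forward pass:
ES_A = 0; EF_A = 11
ES_B = 0; EF_B = 13
ES_C = 11; EF_C = 11+8 = 19
ES_D = max(EF_A=11, EF_B=13) = 13; EF_D = 13+11 = 24
ES_E = max(EF_C=19, EF_D=24) = 24; EF_E = 24+2 = 26
Expected project duration μ = 26 days. Critical path: B → D → E.

26 days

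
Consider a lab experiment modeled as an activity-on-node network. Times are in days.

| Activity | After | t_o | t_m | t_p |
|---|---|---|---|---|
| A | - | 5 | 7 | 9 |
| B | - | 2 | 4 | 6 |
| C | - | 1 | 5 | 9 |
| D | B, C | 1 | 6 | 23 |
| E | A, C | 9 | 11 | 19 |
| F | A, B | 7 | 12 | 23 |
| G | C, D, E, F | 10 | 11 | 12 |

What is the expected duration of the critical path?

31 days

te_A = (5 + 4·7 + 9)/6 = 42/6 = 7
te_B = (2 + 4·4 + 6)/6 = 24/6 = 4
te_C = (1 + 4·5 + 9)/6 = 30/6 = 5
te_D = (1 + 4·6 + 23)/6 = 48/6 = 8
te_E = (9 + 4·11 + 19)/6 = 72/6 = 12
te_F = (7 + 4·12 + 23)/6 = 78/6 = 13
te_G = (10 + 4·11 + 12)/6 = 66/6 = 11

Forward pass:
ES_A = 0; EF_A = 7
ES_B = 0; EF_B = 4
ES_C = 0; EF_C = 5
ES_D = max(EF_B=4, EF_C=5) = 5; EF_D = 5+8 = 13
ES_E = max(EF_A=7, EF_C=5) = 7; EF_E = 7+12 = 19
ES_F = max(EF_A=7, EF_B=4) = 7; EF_F = 7+13 = 20
ES_G = max(EF_C=5, EF_D=13, EF_E=19, EF_F=20) = 20; EF_G = 20+11 = 31
Expected project duration μ = 31 days. Critical path: A → F → G.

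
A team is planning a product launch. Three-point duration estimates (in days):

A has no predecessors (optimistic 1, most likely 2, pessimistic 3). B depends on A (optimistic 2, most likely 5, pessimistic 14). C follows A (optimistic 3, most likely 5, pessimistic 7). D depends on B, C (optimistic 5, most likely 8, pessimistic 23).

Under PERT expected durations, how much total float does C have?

1 days

te_A = (1 + 4·2 + 3)/6 = 12/6 = 2
te_B = (2 + 4·5 + 14)/6 = 36/6 = 6
te_C = (3 + 4·5 + 7)/6 = 30/6 = 5
te_D = (5 + 4·8 + 23)/6 = 60/6 = 10

Forward pass:
ES_A = 0; EF_A = 2
ES_B = 2; EF_B = 2+6 = 8
ES_C = 2; EF_C = 2+5 = 7
ES_D = max(EF_B=8, EF_C=7) = 8; EF_D = 8+10 = 18
Expected project duration μ = 18 days. Critical path: A → B → D.

Backward pass:
LF_D = 18; LS_D = 18−10 = 8
LF_C = LS_D = 8; LS_C = 8−5 = 3
LF_B = LS_D = 8; LS_B = 8−6 = 2
LF_A = min(LS_B=2, LS_C=3) = 2; LS_A = 2−2 = 0
Slack_C = LS_C − ES_C = 3 − 2 = 1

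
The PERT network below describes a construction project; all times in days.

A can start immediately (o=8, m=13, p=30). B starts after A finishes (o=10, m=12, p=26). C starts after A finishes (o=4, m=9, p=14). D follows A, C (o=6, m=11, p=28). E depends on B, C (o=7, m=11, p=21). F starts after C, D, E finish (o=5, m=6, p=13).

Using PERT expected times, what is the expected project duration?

48 days

te_A = (8 + 4·13 + 30)/6 = 90/6 = 15
te_B = (10 + 4·12 + 26)/6 = 84/6 = 14
te_C = (4 + 4·9 + 14)/6 = 54/6 = 9
te_D = (6 + 4·11 + 28)/6 = 78/6 = 13
te_E = (7 + 4·11 + 21)/6 = 72/6 = 12
te_F = (5 + 4·6 + 13)/6 = 42/6 = 7

Forward pass:
ES_A = 0; EF_A = 15
ES_B = 15; EF_B = 15+14 = 29
ES_C = 15; EF_C = 15+9 = 24
ES_D = max(EF_A=15, EF_C=24) = 24; EF_D = 24+13 = 37
ES_E = max(EF_B=29, EF_C=24) = 29; EF_E = 29+12 = 41
ES_F = max(EF_C=24, EF_D=37, EF_E=41) = 41; EF_F = 41+7 = 48
Expected project duration μ = 48 days. Critical path: A → B → E → F.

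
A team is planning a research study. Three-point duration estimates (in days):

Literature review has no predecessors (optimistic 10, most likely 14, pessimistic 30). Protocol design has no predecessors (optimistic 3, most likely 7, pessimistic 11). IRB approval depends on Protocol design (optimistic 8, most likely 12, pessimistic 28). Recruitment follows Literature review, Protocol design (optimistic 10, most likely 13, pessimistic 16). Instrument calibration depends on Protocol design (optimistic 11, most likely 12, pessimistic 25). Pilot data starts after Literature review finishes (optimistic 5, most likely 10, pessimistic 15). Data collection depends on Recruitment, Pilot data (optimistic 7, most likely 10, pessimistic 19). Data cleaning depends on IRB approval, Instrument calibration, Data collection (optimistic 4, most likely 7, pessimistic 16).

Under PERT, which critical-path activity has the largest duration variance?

te_Literature review = (10 + 4·14 + 30)/6 = 96/6 = 16; σ²_Literature review = ((30−10)/6)² = 11.111
te_Protocol design = (3 + 4·7 + 11)/6 = 42/6 = 7; σ²_Protocol design = ((11−3)/6)² = 1.778
te_IRB approval = (8 + 4·12 + 28)/6 = 84/6 = 14; σ²_IRB approval = ((28−8)/6)² = 11.111
te_Recruitment = (10 + 4·13 + 16)/6 = 78/6 = 13; σ²_Recruitment = ((16−10)/6)² = 1.000
te_Instrument calibration = (11 + 4·12 + 25)/6 = 84/6 = 14; σ²_Instrument calibration = ((25−11)/6)² = 5.444
te_Pilot data = (5 + 4·10 + 15)/6 = 60/6 = 10; σ²_Pilot data = ((15−5)/6)² = 2.778
te_Data collection = (7 + 4·10 + 19)/6 = 66/6 = 11; σ²_Data collection = ((19−7)/6)² = 4.000
te_Data cleaning = (4 + 4·7 + 16)/6 = 48/6 = 8; σ²_Data cleaning = ((16−4)/6)² = 4.000

Forward pass:
ES_Literature review = 0; EF_Literature review = 16
ES_Protocol design = 0; EF_Protocol design = 7
ES_IRB approval = 7; EF_IRB approval = 7+14 = 21
ES_Recruitment = max(EF_Literature review=16, EF_Protocol design=7) = 16; EF_Recruitment = 16+13 = 29
ES_Instrument calibration = 7; EF_Instrument calibration = 7+14 = 21
ES_Pilot data = 16; EF_Pilot data = 16+10 = 26
ES_Data collection = max(EF_Recruitment=29, EF_Pilot data=26) = 29; EF_Data collection = 29+11 = 40
ES_Data cleaning = max(EF_IRB approval=21, EF_Instrument calibration=21, EF_Data collection=40) = 40; EF_Data cleaning = 40+8 = 48
Expected project duration μ = 48 days. Critical path: Literature review → Recruitment → Data collection → Data cleaning.

Variances on critical path: σ²_Literature review=11.111, σ²_Recruitment=1.000, σ²_Data collection=4.000, σ²_Data cleaning=4.000.
Largest is σ²_Literature review = 11.111.

Literature review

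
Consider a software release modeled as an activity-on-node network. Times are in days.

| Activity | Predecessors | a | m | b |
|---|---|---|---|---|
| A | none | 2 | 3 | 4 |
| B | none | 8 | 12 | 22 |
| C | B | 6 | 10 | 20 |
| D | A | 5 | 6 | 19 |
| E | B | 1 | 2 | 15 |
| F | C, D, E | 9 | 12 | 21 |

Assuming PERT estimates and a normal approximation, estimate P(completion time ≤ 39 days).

te_A = (2 + 4·3 + 4)/6 = 18/6 = 3; σ²_A = ((4−2)/6)² = 0.111
te_B = (8 + 4·12 + 22)/6 = 78/6 = 13; σ²_B = ((22−8)/6)² = 5.444
te_C = (6 + 4·10 + 20)/6 = 66/6 = 11; σ²_C = ((20−6)/6)² = 5.444
te_D = (5 + 4·6 + 19)/6 = 48/6 = 8; σ²_D = ((19−5)/6)² = 5.444
te_E = (1 + 4·2 + 15)/6 = 24/6 = 4; σ²_E = ((15−1)/6)² = 5.444
te_F = (9 + 4·12 + 21)/6 = 78/6 = 13; σ²_F = ((21−9)/6)² = 4.000

Forward pass:
ES_A = 0; EF_A = 3
ES_B = 0; EF_B = 13
ES_C = 13; EF_C = 13+11 = 24
ES_D = 3; EF_D = 3+8 = 11
ES_E = 13; EF_E = 13+4 = 17
ES_F = max(EF_C=24, EF_D=11, EF_E=17) = 24; EF_F = 24+13 = 37
Expected project duration μ = 37 days. Critical path: B → C → F.

Variance along critical path = 5.444 + 5.444 + 4.000 = 14.889; σ = √14.889 = 3.859 days.
Z = (39 − 37) / 3.859 = 0.518
P(T ≤ 39) = Φ(0.518) ≈ 0.698

0.698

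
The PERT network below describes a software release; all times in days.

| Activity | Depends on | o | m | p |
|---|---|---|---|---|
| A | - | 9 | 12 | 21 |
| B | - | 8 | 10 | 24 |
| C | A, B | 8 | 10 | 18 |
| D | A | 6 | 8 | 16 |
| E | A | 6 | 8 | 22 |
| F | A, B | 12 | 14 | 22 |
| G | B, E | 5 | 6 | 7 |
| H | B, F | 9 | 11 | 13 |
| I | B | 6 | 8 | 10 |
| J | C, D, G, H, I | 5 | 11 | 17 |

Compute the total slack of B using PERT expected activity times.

te_A = (9 + 4·12 + 21)/6 = 78/6 = 13
te_B = (8 + 4·10 + 24)/6 = 72/6 = 12
te_C = (8 + 4·10 + 18)/6 = 66/6 = 11
te_D = (6 + 4·8 + 16)/6 = 54/6 = 9
te_E = (6 + 4·8 + 22)/6 = 60/6 = 10
te_F = (12 + 4·14 + 22)/6 = 90/6 = 15
te_G = (5 + 4·6 + 7)/6 = 36/6 = 6
te_H = (9 + 4·11 + 13)/6 = 66/6 = 11
te_I = (6 + 4·8 + 10)/6 = 48/6 = 8
te_J = (5 + 4·11 + 17)/6 = 66/6 = 11

Forward pass:
ES_A = 0; EF_A = 13
ES_B = 0; EF_B = 12
ES_C = max(EF_A=13, EF_B=12) = 13; EF_C = 13+11 = 24
ES_D = 13; EF_D = 13+9 = 22
ES_E = 13; EF_E = 13+10 = 23
ES_F = max(EF_A=13, EF_B=12) = 13; EF_F = 13+15 = 28
ES_G = max(EF_B=12, EF_E=23) = 23; EF_G = 23+6 = 29
ES_H = max(EF_B=12, EF_F=28) = 28; EF_H = 28+11 = 39
ES_I = 12; EF_I = 12+8 = 20
ES_J = max(EF_C=24, EF_D=22, EF_G=29, EF_H=39, EF_I=20) = 39; EF_J = 39+11 = 50
Expected project duration μ = 50 days. Critical path: A → F → H → J.

Backward pass:
LF_J = 50; LS_J = 50−11 = 39
LF_I = LS_J = 39; LS_I = 39−8 = 31
LF_H = LS_J = 39; LS_H = 39−11 = 28
LF_G = LS_J = 39; LS_G = 39−6 = 33
LF_F = LS_H = 28; LS_F = 28−15 = 13
LF_E = LS_G = 33; LS_E = 33−10 = 23
LF_D = LS_J = 39; LS_D = 39−9 = 30
LF_C = LS_J = 39; LS_C = 39−11 = 28
LF_B = min(LS_C=28, LS_F=13, LS_G=33, LS_H=28, LS_I=31) = 13; LS_B = 13−12 = 1
LF_A = min(LS_C=28, LS_D=30, LS_E=23, LS_F=13) = 13; LS_A = 13−13 = 0
Slack_B = LS_B − ES_B = 1 − 0 = 1

1 days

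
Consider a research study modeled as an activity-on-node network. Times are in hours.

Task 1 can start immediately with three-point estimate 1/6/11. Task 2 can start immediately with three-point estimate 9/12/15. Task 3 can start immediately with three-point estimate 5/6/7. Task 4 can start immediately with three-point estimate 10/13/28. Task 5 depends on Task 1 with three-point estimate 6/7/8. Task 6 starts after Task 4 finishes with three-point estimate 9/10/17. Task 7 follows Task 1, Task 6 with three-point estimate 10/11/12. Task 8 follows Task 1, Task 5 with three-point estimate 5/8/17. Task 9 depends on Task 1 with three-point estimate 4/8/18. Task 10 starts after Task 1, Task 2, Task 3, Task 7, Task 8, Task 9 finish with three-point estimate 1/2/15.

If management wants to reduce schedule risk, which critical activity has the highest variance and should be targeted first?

te_Task 1 = (1 + 4·6 + 11)/6 = 36/6 = 6; σ²_Task 1 = ((11−1)/6)² = 2.778
te_Task 2 = (9 + 4·12 + 15)/6 = 72/6 = 12; σ²_Task 2 = ((15−9)/6)² = 1.000
te_Task 3 = (5 + 4·6 + 7)/6 = 36/6 = 6; σ²_Task 3 = ((7−5)/6)² = 0.111
te_Task 4 = (10 + 4·13 + 28)/6 = 90/6 = 15; σ²_Task 4 = ((28−10)/6)² = 9.000
te_Task 5 = (6 + 4·7 + 8)/6 = 42/6 = 7; σ²_Task 5 = ((8−6)/6)² = 0.111
te_Task 6 = (9 + 4·10 + 17)/6 = 66/6 = 11; σ²_Task 6 = ((17−9)/6)² = 1.778
te_Task 7 = (10 + 4·11 + 12)/6 = 66/6 = 11; σ²_Task 7 = ((12−10)/6)² = 0.111
te_Task 8 = (5 + 4·8 + 17)/6 = 54/6 = 9; σ²_Task 8 = ((17−5)/6)² = 4.000
te_Task 9 = (4 + 4·8 + 18)/6 = 54/6 = 9; σ²_Task 9 = ((18−4)/6)² = 5.444
te_Task 10 = (1 + 4·2 + 15)/6 = 24/6 = 4; σ²_Task 10 = ((15−1)/6)² = 5.444

Forward pass:
ES_Task 1 = 0; EF_Task 1 = 6
ES_Task 2 = 0; EF_Task 2 = 12
ES_Task 3 = 0; EF_Task 3 = 6
ES_Task 4 = 0; EF_Task 4 = 15
ES_Task 5 = 6; EF_Task 5 = 6+7 = 13
ES_Task 6 = 15; EF_Task 6 = 15+11 = 26
ES_Task 7 = max(EF_Task 1=6, EF_Task 6=26) = 26; EF_Task 7 = 26+11 = 37
ES_Task 8 = max(EF_Task 1=6, EF_Task 5=13) = 13; EF_Task 8 = 13+9 = 22
ES_Task 9 = 6; EF_Task 9 = 6+9 = 15
ES_Task 10 = max(EF_Task 1=6, EF_Task 2=12, EF_Task 3=6, EF_Task 7=37, EF_Task 8=22, EF_Task 9=15) = 37; EF_Task 10 = 37+4 = 41
Expected project duration μ = 41 hours. Critical path: Task 4 → Task 6 → Task 7 → Task 10.

Variances on critical path: σ²_Task 4=9.000, σ²_Task 6=1.778, σ²_Task 7=0.111, σ²_Task 10=5.444.
Largest is σ²_Task 4 = 9.000.

Task 4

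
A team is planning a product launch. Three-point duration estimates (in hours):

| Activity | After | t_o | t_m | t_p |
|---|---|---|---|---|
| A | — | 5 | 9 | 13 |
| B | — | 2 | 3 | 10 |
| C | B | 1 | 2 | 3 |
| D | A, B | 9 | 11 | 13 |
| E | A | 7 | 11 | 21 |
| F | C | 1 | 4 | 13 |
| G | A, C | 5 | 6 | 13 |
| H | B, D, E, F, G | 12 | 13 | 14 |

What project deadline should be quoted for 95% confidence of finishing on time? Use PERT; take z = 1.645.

38.5 hours

te_A = (5 + 4·9 + 13)/6 = 54/6 = 9; σ²_A = ((13−5)/6)² = 1.778
te_B = (2 + 4·3 + 10)/6 = 24/6 = 4; σ²_B = ((10−2)/6)² = 1.778
te_C = (1 + 4·2 + 3)/6 = 12/6 = 2; σ²_C = ((3−1)/6)² = 0.111
te_D = (9 + 4·11 + 13)/6 = 66/6 = 11; σ²_D = ((13−9)/6)² = 0.444
te_E = (7 + 4·11 + 21)/6 = 72/6 = 12; σ²_E = ((21−7)/6)² = 5.444
te_F = (1 + 4·4 + 13)/6 = 30/6 = 5; σ²_F = ((13−1)/6)² = 4.000
te_G = (5 + 4·6 + 13)/6 = 42/6 = 7; σ²_G = ((13−5)/6)² = 1.778
te_H = (12 + 4·13 + 14)/6 = 78/6 = 13; σ²_H = ((14−12)/6)² = 0.111

Forward pass:
ES_A = 0; EF_A = 9
ES_B = 0; EF_B = 4
ES_C = 4; EF_C = 4+2 = 6
ES_D = max(EF_A=9, EF_B=4) = 9; EF_D = 9+11 = 20
ES_E = 9; EF_E = 9+12 = 21
ES_F = 6; EF_F = 6+5 = 11
ES_G = max(EF_A=9, EF_C=6) = 9; EF_G = 9+7 = 16
ES_H = max(EF_B=4, EF_D=20, EF_E=21, EF_F=11, EF_G=16) = 21; EF_H = 21+13 = 34
Expected project duration μ = 34 hours. Critical path: A → E → H.

Variance along critical path = 1.778 + 5.444 + 0.111 = 7.333; σ = 2.708 hours.
D = μ + z·σ = 34 + 1.645·2.708 = 38.5 hours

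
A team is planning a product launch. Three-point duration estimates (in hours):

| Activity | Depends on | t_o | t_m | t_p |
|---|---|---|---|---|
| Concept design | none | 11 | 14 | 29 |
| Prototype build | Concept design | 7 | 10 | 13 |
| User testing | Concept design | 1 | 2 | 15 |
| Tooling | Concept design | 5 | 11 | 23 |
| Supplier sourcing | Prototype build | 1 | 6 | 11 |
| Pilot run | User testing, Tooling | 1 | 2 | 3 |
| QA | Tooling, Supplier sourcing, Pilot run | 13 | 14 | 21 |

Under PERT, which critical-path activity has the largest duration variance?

Concept design

te_Concept design = (11 + 4·14 + 29)/6 = 96/6 = 16; σ²_Concept design = ((29−11)/6)² = 9.000
te_Prototype build = (7 + 4·10 + 13)/6 = 60/6 = 10; σ²_Prototype build = ((13−7)/6)² = 1.000
te_User testing = (1 + 4·2 + 15)/6 = 24/6 = 4; σ²_User testing = ((15−1)/6)² = 5.444
te_Tooling = (5 + 4·11 + 23)/6 = 72/6 = 12; σ²_Tooling = ((23−5)/6)² = 9.000
te_Supplier sourcing = (1 + 4·6 + 11)/6 = 36/6 = 6; σ²_Supplier sourcing = ((11−1)/6)² = 2.778
te_Pilot run = (1 + 4·2 + 3)/6 = 12/6 = 2; σ²_Pilot run = ((3−1)/6)² = 0.111
te_QA = (13 + 4·14 + 21)/6 = 90/6 = 15; σ²_QA = ((21−13)/6)² = 1.778

Forward pass:
ES_Concept design = 0; EF_Concept design = 16
ES_Prototype build = 16; EF_Prototype build = 16+10 = 26
ES_User testing = 16; EF_User testing = 16+4 = 20
ES_Tooling = 16; EF_Tooling = 16+12 = 28
ES_Supplier sourcing = 26; EF_Supplier sourcing = 26+6 = 32
ES_Pilot run = max(EF_User testing=20, EF_Tooling=28) = 28; EF_Pilot run = 28+2 = 30
ES_QA = max(EF_Tooling=28, EF_Supplier sourcing=32, EF_Pilot run=30) = 32; EF_QA = 32+15 = 47
Expected project duration μ = 47 hours. Critical path: Concept design → Prototype build → Supplier sourcing → QA.

Variances on critical path: σ²_Concept design=9.000, σ²_Prototype build=1.000, σ²_Supplier sourcing=2.778, σ²_QA=1.778.
Largest is σ²_Concept design = 9.000.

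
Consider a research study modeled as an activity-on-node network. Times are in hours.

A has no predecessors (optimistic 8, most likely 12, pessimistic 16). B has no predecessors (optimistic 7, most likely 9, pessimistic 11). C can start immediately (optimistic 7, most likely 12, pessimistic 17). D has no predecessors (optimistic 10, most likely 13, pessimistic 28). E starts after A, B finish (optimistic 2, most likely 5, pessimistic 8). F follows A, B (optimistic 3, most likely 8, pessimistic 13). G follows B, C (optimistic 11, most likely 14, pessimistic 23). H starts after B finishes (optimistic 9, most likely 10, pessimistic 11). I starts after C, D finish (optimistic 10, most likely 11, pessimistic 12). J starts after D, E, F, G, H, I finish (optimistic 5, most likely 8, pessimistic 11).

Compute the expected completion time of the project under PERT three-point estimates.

te_A = (8 + 4·12 + 16)/6 = 72/6 = 12
te_B = (7 + 4·9 + 11)/6 = 54/6 = 9
te_C = (7 + 4·12 + 17)/6 = 72/6 = 12
te_D = (10 + 4·13 + 28)/6 = 90/6 = 15
te_E = (2 + 4·5 + 8)/6 = 30/6 = 5
te_F = (3 + 4·8 + 13)/6 = 48/6 = 8
te_G = (11 + 4·14 + 23)/6 = 90/6 = 15
te_H = (9 + 4·10 + 11)/6 = 60/6 = 10
te_I = (10 + 4·11 + 12)/6 = 66/6 = 11
te_J = (5 + 4·8 + 11)/6 = 48/6 = 8

Forward pass:
ES_A = 0; EF_A = 12
ES_B = 0; EF_B = 9
ES_C = 0; EF_C = 12
ES_D = 0; EF_D = 15
ES_E = max(EF_A=12, EF_B=9) = 12; EF_E = 12+5 = 17
ES_F = max(EF_A=12, EF_B=9) = 12; EF_F = 12+8 = 20
ES_G = max(EF_B=9, EF_C=12) = 12; EF_G = 12+15 = 27
ES_H = 9; EF_H = 9+10 = 19
ES_I = max(EF_C=12, EF_D=15) = 15; EF_I = 15+11 = 26
ES_J = max(EF_D=15, EF_E=17, EF_F=20, EF_G=27, EF_H=19, EF_I=26) = 27; EF_J = 27+8 = 35
Expected project duration μ = 35 hours. Critical path: C → G → J.

35 hours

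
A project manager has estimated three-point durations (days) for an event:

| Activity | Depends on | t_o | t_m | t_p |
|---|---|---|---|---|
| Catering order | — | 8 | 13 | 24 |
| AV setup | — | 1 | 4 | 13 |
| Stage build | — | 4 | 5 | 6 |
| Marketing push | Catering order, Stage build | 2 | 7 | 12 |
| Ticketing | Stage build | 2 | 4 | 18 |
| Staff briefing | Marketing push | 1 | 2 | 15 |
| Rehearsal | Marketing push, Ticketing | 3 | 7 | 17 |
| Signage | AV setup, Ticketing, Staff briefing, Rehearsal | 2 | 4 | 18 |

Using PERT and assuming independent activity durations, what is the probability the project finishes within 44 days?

te_Catering order = (8 + 4·13 + 24)/6 = 84/6 = 14; σ²_Catering order = ((24−8)/6)² = 7.111
te_AV setup = (1 + 4·4 + 13)/6 = 30/6 = 5; σ²_AV setup = ((13−1)/6)² = 4.000
te_Stage build = (4 + 4·5 + 6)/6 = 30/6 = 5; σ²_Stage build = ((6−4)/6)² = 0.111
te_Marketing push = (2 + 4·7 + 12)/6 = 42/6 = 7; σ²_Marketing push = ((12−2)/6)² = 2.778
te_Ticketing = (2 + 4·4 + 18)/6 = 36/6 = 6; σ²_Ticketing = ((18−2)/6)² = 7.111
te_Staff briefing = (1 + 4·2 + 15)/6 = 24/6 = 4; σ²_Staff briefing = ((15−1)/6)² = 5.444
te_Rehearsal = (3 + 4·7 + 17)/6 = 48/6 = 8; σ²_Rehearsal = ((17−3)/6)² = 5.444
te_Signage = (2 + 4·4 + 18)/6 = 36/6 = 6; σ²_Signage = ((18−2)/6)² = 7.111

Forward pass:
ES_Catering order = 0; EF_Catering order = 14
ES_AV setup = 0; EF_AV setup = 5
ES_Stage build = 0; EF_Stage build = 5
ES_Marketing push = max(EF_Catering order=14, EF_Stage build=5) = 14; EF_Marketing push = 14+7 = 21
ES_Ticketing = 5; EF_Ticketing = 5+6 = 11
ES_Staff briefing = 21; EF_Staff briefing = 21+4 = 25
ES_Rehearsal = max(EF_Marketing push=21, EF_Ticketing=11) = 21; EF_Rehearsal = 21+8 = 29
ES_Signage = max(EF_AV setup=5, EF_Ticketing=11, EF_Staff briefing=25, EF_Rehearsal=29) = 29; EF_Signage = 29+6 = 35
Expected project duration μ = 35 days. Critical path: Catering order → Marketing push → Rehearsal → Signage.

Variance along critical path = 7.111 + 2.778 + 5.444 + 7.111 = 22.444; σ = √22.444 = 4.738 days.
Z = (44 − 35) / 4.738 = 1.900
P(T ≤ 44) = Φ(1.900) ≈ 0.971

0.971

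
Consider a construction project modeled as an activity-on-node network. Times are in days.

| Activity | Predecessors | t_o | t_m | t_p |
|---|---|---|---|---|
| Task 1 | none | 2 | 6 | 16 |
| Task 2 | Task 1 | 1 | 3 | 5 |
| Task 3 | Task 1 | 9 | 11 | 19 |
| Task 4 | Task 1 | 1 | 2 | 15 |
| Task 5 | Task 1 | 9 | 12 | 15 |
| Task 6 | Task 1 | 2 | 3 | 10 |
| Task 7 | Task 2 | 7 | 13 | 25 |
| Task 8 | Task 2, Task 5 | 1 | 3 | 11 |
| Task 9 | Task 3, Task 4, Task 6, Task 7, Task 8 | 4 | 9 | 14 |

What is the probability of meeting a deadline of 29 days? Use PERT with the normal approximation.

te_Task 1 = (2 + 4·6 + 16)/6 = 42/6 = 7; σ²_Task 1 = ((16−2)/6)² = 5.444
te_Task 2 = (1 + 4·3 + 5)/6 = 18/6 = 3; σ²_Task 2 = ((5−1)/6)² = 0.444
te_Task 3 = (9 + 4·11 + 19)/6 = 72/6 = 12; σ²_Task 3 = ((19−9)/6)² = 2.778
te_Task 4 = (1 + 4·2 + 15)/6 = 24/6 = 4; σ²_Task 4 = ((15−1)/6)² = 5.444
te_Task 5 = (9 + 4·12 + 15)/6 = 72/6 = 12; σ²_Task 5 = ((15−9)/6)² = 1.000
te_Task 6 = (2 + 4·3 + 10)/6 = 24/6 = 4; σ²_Task 6 = ((10−2)/6)² = 1.778
te_Task 7 = (7 + 4·13 + 25)/6 = 84/6 = 14; σ²_Task 7 = ((25−7)/6)² = 9.000
te_Task 8 = (1 + 4·3 + 11)/6 = 24/6 = 4; σ²_Task 8 = ((11−1)/6)² = 2.778
te_Task 9 = (4 + 4·9 + 14)/6 = 54/6 = 9; σ²_Task 9 = ((14−4)/6)² = 2.778

Forward pass:
ES_Task 1 = 0; EF_Task 1 = 7
ES_Task 2 = 7; EF_Task 2 = 7+3 = 10
ES_Task 3 = 7; EF_Task 3 = 7+12 = 19
ES_Task 4 = 7; EF_Task 4 = 7+4 = 11
ES_Task 5 = 7; EF_Task 5 = 7+12 = 19
ES_Task 6 = 7; EF_Task 6 = 7+4 = 11
ES_Task 7 = 10; EF_Task 7 = 10+14 = 24
ES_Task 8 = max(EF_Task 2=10, EF_Task 5=19) = 19; EF_Task 8 = 19+4 = 23
ES_Task 9 = max(EF_Task 3=19, EF_Task 4=11, EF_Task 6=11, EF_Task 7=24, EF_Task 8=23) = 24; EF_Task 9 = 24+9 = 33
Expected project duration μ = 33 days. Critical path: Task 1 → Task 2 → Task 7 → Task 9.

Variance along critical path = 5.444 + 0.444 + 9.000 + 2.778 = 17.667; σ = √17.667 = 4.203 days.
Z = (29 − 33) / 4.203 = -0.952
P(T ≤ 29) = Φ(-0.952) ≈ 0.171

0.171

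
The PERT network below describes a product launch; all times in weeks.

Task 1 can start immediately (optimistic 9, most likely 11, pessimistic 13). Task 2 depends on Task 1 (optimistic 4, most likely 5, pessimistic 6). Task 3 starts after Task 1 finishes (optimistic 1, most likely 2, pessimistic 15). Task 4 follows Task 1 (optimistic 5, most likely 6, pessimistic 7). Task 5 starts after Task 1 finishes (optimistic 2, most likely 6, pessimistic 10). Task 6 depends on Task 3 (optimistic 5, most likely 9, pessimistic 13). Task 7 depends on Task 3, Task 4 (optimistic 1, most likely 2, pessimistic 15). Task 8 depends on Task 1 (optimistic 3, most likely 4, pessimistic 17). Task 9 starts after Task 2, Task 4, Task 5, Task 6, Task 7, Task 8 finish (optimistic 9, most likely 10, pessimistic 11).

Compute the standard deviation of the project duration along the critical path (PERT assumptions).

2.79 weeks

te_Task 1 = (9 + 4·11 + 13)/6 = 66/6 = 11; σ²_Task 1 = ((13−9)/6)² = 0.444
te_Task 2 = (4 + 4·5 + 6)/6 = 30/6 = 5; σ²_Task 2 = ((6−4)/6)² = 0.111
te_Task 3 = (1 + 4·2 + 15)/6 = 24/6 = 4; σ²_Task 3 = ((15−1)/6)² = 5.444
te_Task 4 = (5 + 4·6 + 7)/6 = 36/6 = 6; σ²_Task 4 = ((7−5)/6)² = 0.111
te_Task 5 = (2 + 4·6 + 10)/6 = 36/6 = 6; σ²_Task 5 = ((10−2)/6)² = 1.778
te_Task 6 = (5 + 4·9 + 13)/6 = 54/6 = 9; σ²_Task 6 = ((13−5)/6)² = 1.778
te_Task 7 = (1 + 4·2 + 15)/6 = 24/6 = 4; σ²_Task 7 = ((15−1)/6)² = 5.444
te_Task 8 = (3 + 4·4 + 17)/6 = 36/6 = 6; σ²_Task 8 = ((17−3)/6)² = 5.444
te_Task 9 = (9 + 4·10 + 11)/6 = 60/6 = 10; σ²_Task 9 = ((11−9)/6)² = 0.111

Forward pass:
ES_Task 1 = 0; EF_Task 1 = 11
ES_Task 2 = 11; EF_Task 2 = 11+5 = 16
ES_Task 3 = 11; EF_Task 3 = 11+4 = 15
ES_Task 4 = 11; EF_Task 4 = 11+6 = 17
ES_Task 5 = 11; EF_Task 5 = 11+6 = 17
ES_Task 6 = 15; EF_Task 6 = 15+9 = 24
ES_Task 7 = max(EF_Task 3=15, EF_Task 4=17) = 17; EF_Task 7 = 17+4 = 21
ES_Task 8 = 11; EF_Task 8 = 11+6 = 17
ES_Task 9 = max(EF_Task 2=16, EF_Task 4=17, EF_Task 5=17, EF_Task 6=24, EF_Task 7=21, EF_Task 8=17) = 24; EF_Task 9 = 24+10 = 34
Expected project duration μ = 34 weeks. Critical path: Task 1 → Task 3 → Task 6 → Task 9.

Variance along critical path = 0.444 + 5.444 + 1.778 + 0.111 = 7.778
σ = √7.778 = 2.789 weeks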